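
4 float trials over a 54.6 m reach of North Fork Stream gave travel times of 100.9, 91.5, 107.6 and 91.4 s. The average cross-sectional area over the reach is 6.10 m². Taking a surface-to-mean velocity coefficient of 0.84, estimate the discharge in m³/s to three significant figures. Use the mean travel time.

2.86 m³/s

t̄ = (100.9 + 91.5 + 107.6 + 91.4) / 4 = 97.85 s
v_surface = L / t̄ = 54.6 / 97.85 = 0.5580 m/s
v_mean = 0.84 × 0.5580 = 0.4687 m/s
Q = A × v_mean = 6.10 × 0.4687 = 2.859 m³/s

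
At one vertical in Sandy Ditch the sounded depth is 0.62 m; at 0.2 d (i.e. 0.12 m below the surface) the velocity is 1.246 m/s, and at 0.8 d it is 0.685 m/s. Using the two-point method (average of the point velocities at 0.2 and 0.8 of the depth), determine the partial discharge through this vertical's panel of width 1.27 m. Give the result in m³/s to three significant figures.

v̄ = (1.246 + 0.685) / 2 = 0.9655 m/s
q = v̄ × d × w = 0.9655 × 0.62 × 1.27 = 0.7602 m³/s

0.760 m³/s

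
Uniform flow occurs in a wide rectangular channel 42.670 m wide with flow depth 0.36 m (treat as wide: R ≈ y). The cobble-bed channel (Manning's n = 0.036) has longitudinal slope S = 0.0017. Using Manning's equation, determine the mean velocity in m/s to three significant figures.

0.580 m/s

A = b·y = 42.670 × 0.36 = 15.36 m²
Wide channel: R ≈ y = 0.36 m
Q = (1/n)·A·R^(2/3)·S^(1/2) = (1/0.036) × 15.36 × 0.3600^(2/3) × 0.0017^(1/2) = 8.903 m³/s
V = Q/A = 8.903/15.36 = 0.5796 m/s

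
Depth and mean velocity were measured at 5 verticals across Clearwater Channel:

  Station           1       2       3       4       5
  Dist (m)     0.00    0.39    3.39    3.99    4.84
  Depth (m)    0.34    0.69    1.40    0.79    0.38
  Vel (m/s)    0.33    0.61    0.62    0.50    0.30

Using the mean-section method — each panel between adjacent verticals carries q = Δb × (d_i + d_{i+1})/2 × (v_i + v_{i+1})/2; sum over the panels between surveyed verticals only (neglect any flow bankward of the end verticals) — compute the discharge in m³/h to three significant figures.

9320 m³/h

Panel 1-2: Δb = 0.39 m, d̄ = (0.34+0.69)/2 = 0.515, v̄ = (0.33+0.61)/2 = 0.47 → q = 0.39×0.515×0.47 = 0.09440 m³/s
Panel 2-3: Δb = 3 m, d̄ = (0.69+1.40)/2 = 1.045, v̄ = (0.61+0.62)/2 = 0.615 → q = 3×1.045×0.615 = 1.928 m³/s
Panel 3-4: Δb = 0.6 m, d̄ = (1.40+0.79)/2 = 1.095, v̄ = (0.62+0.50)/2 = 0.56 → q = 0.6×1.095×0.56 = 0.3679 m³/s
Panel 4-5: Δb = 0.85 m, d̄ = (0.79+0.38)/2 = 0.585, v̄ = (0.50+0.30)/2 = 0.4 → q = 0.85×0.585×0.4 = 0.1989 m³/s
Q = Σ q = 2.589 m³/s
= 2.589 × 3600 = 9321 m³/h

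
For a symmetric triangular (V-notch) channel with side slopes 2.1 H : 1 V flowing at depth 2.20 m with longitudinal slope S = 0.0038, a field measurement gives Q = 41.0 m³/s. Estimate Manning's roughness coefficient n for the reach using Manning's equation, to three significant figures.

0.0152

A = z·y² = 2.1×2.20² = 10.16 m²
P = 2y√(1+z²) = 2×2.20×√(1+2.1²) = 10.23 m
R = A/P = 10.16/10.23 = 0.9931 m
n = (1/Q)·A·R^(2/3)·S^(1/2) = (1/41.0) × 10.16 × 0.9954 × 0.06164 = 0.01521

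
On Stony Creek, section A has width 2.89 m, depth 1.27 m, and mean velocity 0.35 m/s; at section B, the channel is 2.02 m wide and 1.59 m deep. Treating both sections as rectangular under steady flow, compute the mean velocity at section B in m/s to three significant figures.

Q = A₁V₁ = (2.89×1.27) × 0.35 = 1.285 m³/s
A₂ = 2.02 × 1.59 = 3.212 m²
V₂ = Q/A₂ = 1.285/3.212 = 0.4000 m/s

0.400 m/s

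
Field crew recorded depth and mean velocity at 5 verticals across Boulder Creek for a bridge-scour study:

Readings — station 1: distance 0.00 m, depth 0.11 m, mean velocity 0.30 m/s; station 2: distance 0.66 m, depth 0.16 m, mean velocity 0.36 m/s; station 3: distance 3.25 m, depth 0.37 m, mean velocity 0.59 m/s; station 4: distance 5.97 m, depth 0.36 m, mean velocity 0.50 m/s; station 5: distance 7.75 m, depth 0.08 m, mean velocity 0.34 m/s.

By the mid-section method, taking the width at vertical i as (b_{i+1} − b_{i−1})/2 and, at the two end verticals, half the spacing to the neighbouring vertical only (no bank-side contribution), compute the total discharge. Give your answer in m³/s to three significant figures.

w_1 = (0.66 − 0.00)/2 = 0.33 m; q_1 = 0.30 × 0.11 × 0.33 = 0.01089 m³/s
w_2 = (3.25 − 0.00)/2 = 1.625 m; q_2 = 0.36 × 0.16 × 1.625 = 0.09360 m³/s
w_3 = (5.97 − 0.66)/2 = 2.655 m; q_3 = 0.59 × 0.37 × 2.655 = 0.5796 m³/s
w_4 = (7.75 − 3.25)/2 = 2.25 m; q_4 = 0.50 × 0.36 × 2.25 = 0.4050 m³/s
w_5 = (7.75 − 5.97)/2 = 0.89 m; q_5 = 0.34 × 0.08 × 0.89 = 0.02421 m³/s
Q = Σ qᵢ = 1.113 m³/s

1.11 m³/s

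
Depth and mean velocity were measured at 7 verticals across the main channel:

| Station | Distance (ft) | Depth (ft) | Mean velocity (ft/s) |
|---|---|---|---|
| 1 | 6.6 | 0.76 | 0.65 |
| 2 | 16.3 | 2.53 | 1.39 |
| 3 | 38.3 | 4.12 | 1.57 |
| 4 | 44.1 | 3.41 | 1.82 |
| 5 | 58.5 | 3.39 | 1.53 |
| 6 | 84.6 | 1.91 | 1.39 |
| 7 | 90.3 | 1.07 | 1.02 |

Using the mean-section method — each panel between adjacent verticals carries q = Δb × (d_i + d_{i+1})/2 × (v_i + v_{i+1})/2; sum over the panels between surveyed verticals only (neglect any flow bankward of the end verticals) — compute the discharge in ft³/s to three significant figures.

Panel 1-2: Δb = 9.7 ft, d̄ = (0.76+2.53)/2 = 1.645, v̄ = (0.65+1.39)/2 = 1.02 → q = 9.7×1.645×1.02 = 16.28 ft³/s
Panel 2-3: Δb = 22 ft, d̄ = (2.53+4.12)/2 = 3.325, v̄ = (1.39+1.57)/2 = 1.48 → q = 22×3.325×1.48 = 108.3 ft³/s
Panel 3-4: Δb = 5.8 ft, d̄ = (4.12+3.41)/2 = 3.765, v̄ = (1.57+1.82)/2 = 1.695 → q = 5.8×3.765×1.695 = 37.01 ft³/s
Panel 4-5: Δb = 14.4 ft, d̄ = (3.41+3.39)/2 = 3.4, v̄ = (1.82+1.53)/2 = 1.675 → q = 14.4×3.4×1.675 = 82.01 ft³/s
Panel 5-6: Δb = 26.1 ft, d̄ = (3.39+1.91)/2 = 2.65, v̄ = (1.53+1.39)/2 = 1.46 → q = 26.1×2.65×1.46 = 101.0 ft³/s
Panel 6-7: Δb = 5.7 ft, d̄ = (1.91+1.07)/2 = 1.49, v̄ = (1.39+1.02)/2 = 1.205 → q = 5.7×1.49×1.205 = 10.23 ft³/s
Q = Σ q = 354.8 ft³/s

355 ft³/s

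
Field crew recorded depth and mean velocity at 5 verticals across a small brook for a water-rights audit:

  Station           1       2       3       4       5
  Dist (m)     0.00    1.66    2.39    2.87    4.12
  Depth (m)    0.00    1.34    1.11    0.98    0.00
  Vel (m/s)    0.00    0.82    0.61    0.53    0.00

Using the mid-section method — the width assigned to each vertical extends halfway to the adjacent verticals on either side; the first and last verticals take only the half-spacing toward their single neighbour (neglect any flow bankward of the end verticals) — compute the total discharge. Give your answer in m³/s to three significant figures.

2.17 m³/s

w_2 = (2.39 − 0.00)/2 = 1.195 m; q_2 = 0.82 × 1.34 × 1.195 = 1.313 m³/s
w_3 = (2.87 − 1.66)/2 = 0.605 m; q_3 = 0.61 × 1.11 × 0.605 = 0.4096 m³/s
w_4 = (4.12 − 2.39)/2 = 0.865 m; q_4 = 0.53 × 0.98 × 0.865 = 0.4493 m³/s
Stations 1, 5 contribute zero (depth or velocity is 0).
Q = Σ qᵢ = 2.172 m³/s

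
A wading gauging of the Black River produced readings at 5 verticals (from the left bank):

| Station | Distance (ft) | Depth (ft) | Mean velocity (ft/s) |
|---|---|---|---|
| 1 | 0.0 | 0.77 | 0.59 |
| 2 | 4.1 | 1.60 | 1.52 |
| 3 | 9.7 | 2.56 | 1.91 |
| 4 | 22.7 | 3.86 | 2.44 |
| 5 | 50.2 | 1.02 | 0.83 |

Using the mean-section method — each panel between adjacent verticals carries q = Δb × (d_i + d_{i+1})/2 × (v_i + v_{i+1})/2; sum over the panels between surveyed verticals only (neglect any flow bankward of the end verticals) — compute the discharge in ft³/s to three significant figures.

226 ft³/s

Panel 1-2: Δb = 4.1 ft, d̄ = (0.77+1.60)/2 = 1.185, v̄ = (0.59+1.52)/2 = 1.055 → q = 4.1×1.185×1.055 = 5.126 ft³/s
Panel 2-3: Δb = 5.6 ft, d̄ = (1.60+2.56)/2 = 2.08, v̄ = (1.52+1.91)/2 = 1.715 → q = 5.6×2.08×1.715 = 19.98 ft³/s
Panel 3-4: Δb = 13 ft, d̄ = (2.56+3.86)/2 = 3.21, v̄ = (1.91+2.44)/2 = 2.175 → q = 13×3.21×2.175 = 90.76 ft³/s
Panel 4-5: Δb = 27.5 ft, d̄ = (3.86+1.02)/2 = 2.44, v̄ = (2.44+0.83)/2 = 1.635 → q = 27.5×2.44×1.635 = 109.7 ft³/s
Q = Σ q = 225.6 ft³/s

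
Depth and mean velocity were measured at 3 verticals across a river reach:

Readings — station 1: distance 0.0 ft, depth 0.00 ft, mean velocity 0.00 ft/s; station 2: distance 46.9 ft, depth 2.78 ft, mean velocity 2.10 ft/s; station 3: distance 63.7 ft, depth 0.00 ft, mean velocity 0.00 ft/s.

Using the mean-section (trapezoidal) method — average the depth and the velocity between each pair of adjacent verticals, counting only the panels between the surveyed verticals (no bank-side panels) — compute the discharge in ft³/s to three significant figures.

Panel 1-2: Δb = 46.9 ft, d̄ = (0.00+2.78)/2 = 1.39, v̄ = (0.00+2.10)/2 = 1.05 → q = 46.9×1.39×1.05 = 68.45 ft³/s
Panel 2-3: Δb = 16.8 ft, d̄ = (2.78+0.00)/2 = 1.39, v̄ = (2.10+0.00)/2 = 1.05 → q = 16.8×1.39×1.05 = 24.52 ft³/s
Q = Σ q = 92.97 ft³/s

93.0 ft³/s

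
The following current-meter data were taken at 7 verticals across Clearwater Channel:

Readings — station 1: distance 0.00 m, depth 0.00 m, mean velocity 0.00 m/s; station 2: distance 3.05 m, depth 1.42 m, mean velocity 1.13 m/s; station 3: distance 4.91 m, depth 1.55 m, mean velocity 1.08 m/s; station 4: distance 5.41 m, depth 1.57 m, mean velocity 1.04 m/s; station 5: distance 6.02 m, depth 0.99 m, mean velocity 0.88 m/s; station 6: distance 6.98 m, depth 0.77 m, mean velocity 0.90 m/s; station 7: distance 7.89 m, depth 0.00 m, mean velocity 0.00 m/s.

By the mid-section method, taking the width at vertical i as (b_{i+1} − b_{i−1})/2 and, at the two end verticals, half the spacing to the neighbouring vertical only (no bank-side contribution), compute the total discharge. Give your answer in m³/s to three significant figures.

8.15 m³/s

w_2 = (4.91 − 0.00)/2 = 2.455 m; q_2 = 1.13 × 1.42 × 2.455 = 3.939 m³/s
w_3 = (5.41 − 3.05)/2 = 1.18 m; q_3 = 1.08 × 1.55 × 1.18 = 1.975 m³/s
w_4 = (6.02 − 4.91)/2 = 0.555 m; q_4 = 1.04 × 1.57 × 0.555 = 0.9062 m³/s
w_5 = (6.98 − 5.41)/2 = 0.785 m; q_5 = 0.88 × 0.99 × 0.785 = 0.6839 m³/s
w_6 = (7.89 − 6.02)/2 = 0.935 m; q_6 = 0.90 × 0.77 × 0.935 = 0.6480 m³/s
Stations 1, 7 contribute zero (depth or velocity is 0).
Q = Σ qᵢ = 8.153 m³/s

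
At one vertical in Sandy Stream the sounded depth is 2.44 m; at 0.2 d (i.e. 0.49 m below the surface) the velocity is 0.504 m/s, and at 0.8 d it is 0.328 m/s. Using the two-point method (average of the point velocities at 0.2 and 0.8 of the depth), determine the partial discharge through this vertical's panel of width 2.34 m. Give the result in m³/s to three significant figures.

2.38 m³/s

v̄ = (0.504 + 0.328) / 2 = 0.4160 m/s
q = v̄ × d × w = 0.4160 × 2.44 × 2.34 = 2.375 m³/s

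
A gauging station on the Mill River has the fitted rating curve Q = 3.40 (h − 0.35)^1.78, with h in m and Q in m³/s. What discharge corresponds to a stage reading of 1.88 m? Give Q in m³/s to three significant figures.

Q = 3.40 × (1.88 − 0.35)^1.78 = 3.40 × 1.53^1.78 = 7.248 m³/s

7.25 m³/s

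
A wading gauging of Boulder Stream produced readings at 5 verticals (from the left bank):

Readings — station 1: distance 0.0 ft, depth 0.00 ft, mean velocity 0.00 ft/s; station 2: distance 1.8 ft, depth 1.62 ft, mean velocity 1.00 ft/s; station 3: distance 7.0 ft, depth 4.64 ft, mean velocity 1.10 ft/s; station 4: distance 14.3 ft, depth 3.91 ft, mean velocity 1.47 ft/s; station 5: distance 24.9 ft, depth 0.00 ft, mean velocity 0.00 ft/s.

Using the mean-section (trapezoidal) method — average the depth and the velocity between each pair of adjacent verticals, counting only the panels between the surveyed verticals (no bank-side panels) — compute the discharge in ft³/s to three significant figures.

73.2 ft³/s

Panel 1-2: Δb = 1.8 ft, d̄ = (0.00+1.62)/2 = 0.81, v̄ = (0.00+1.00)/2 = 0.5 → q = 1.8×0.81×0.5 = 0.7290 ft³/s
Panel 2-3: Δb = 5.2 ft, d̄ = (1.62+4.64)/2 = 3.13, v̄ = (1.00+1.10)/2 = 1.05 → q = 5.2×3.13×1.05 = 17.09 ft³/s
Panel 3-4: Δb = 7.3 ft, d̄ = (4.64+3.91)/2 = 4.275, v̄ = (1.10+1.47)/2 = 1.285 → q = 7.3×4.275×1.285 = 40.10 ft³/s
Panel 4-5: Δb = 10.6 ft, d̄ = (3.91+0.00)/2 = 1.955, v̄ = (1.47+0.00)/2 = 0.735 → q = 10.6×1.955×0.735 = 15.23 ft³/s
Q = Σ q = 73.15 ft³/s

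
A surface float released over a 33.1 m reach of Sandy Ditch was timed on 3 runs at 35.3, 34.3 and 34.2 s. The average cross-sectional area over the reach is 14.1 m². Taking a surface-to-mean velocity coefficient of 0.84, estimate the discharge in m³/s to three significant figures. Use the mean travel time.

11.3 m³/s

t̄ = (35.3 + 34.3 + 34.2) / 3 = 34.6 s
v_surface = L / t̄ = 33.1 / 34.6 = 0.9566 m/s
v_mean = 0.84 × 0.9566 = 0.8036 m/s
Q = A × v_mean = 14.1 × 0.8036 = 11.33 m³/s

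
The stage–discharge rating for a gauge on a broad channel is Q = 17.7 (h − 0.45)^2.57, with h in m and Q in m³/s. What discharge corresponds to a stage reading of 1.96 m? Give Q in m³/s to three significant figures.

Q = 17.7 × (1.96 − 0.45)^2.57 = 17.7 × 1.51^2.57 = 51.04 m³/s

51.0 m³/s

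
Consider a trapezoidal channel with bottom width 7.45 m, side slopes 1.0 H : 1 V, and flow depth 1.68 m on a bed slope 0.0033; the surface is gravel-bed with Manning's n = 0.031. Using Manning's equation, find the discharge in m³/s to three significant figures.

33.1 m³/s

A = (b + z·y)·y = (7.45 + 1.0×1.68)×1.68 = 15.34 m²
P = b + 2y√(1+z²) = 7.45 + 2×1.68×√(1+1.0²) = 12.20 m
R = A/P = 15.34/12.20 = 1.257 m
Q = (1/n)·A·R^(2/3)·S^(1/2) = (1/0.031) × 15.34 × 1.257^(2/3) × 0.0033^(1/2) = 33.11 m³/s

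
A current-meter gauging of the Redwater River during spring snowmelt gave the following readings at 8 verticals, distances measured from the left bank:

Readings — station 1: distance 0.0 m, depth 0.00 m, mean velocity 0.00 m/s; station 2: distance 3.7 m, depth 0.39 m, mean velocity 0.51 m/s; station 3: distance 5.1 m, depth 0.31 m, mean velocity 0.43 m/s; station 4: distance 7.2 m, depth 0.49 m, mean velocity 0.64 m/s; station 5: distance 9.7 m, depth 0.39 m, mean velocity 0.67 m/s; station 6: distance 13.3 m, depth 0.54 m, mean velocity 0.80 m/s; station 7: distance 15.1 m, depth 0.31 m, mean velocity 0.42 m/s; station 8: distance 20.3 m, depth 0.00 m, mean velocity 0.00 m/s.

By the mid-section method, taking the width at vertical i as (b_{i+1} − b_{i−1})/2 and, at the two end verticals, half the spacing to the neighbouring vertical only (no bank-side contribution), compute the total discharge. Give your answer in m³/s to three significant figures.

3.88 m³/s

w_2 = (5.1 − 0.0)/2 = 2.55 m; q_2 = 0.51 × 0.39 × 2.55 = 0.5072 m³/s
w_3 = (7.2 − 3.7)/2 = 1.75 m; q_3 = 0.43 × 0.31 × 1.75 = 0.2333 m³/s
w_4 = (9.7 − 5.1)/2 = 2.3 m; q_4 = 0.64 × 0.49 × 2.3 = 0.7213 m³/s
w_5 = (13.3 − 7.2)/2 = 3.05 m; q_5 = 0.67 × 0.39 × 3.05 = 0.7970 m³/s
w_6 = (15.1 − 9.7)/2 = 2.7 m; q_6 = 0.80 × 0.54 × 2.7 = 1.166 m³/s
w_7 = (20.3 − 13.3)/2 = 3.5 m; q_7 = 0.42 × 0.31 × 3.5 = 0.4557 m³/s
Stations 1, 8 contribute zero (depth or velocity is 0).
Q = Σ qᵢ = 3.881 m³/s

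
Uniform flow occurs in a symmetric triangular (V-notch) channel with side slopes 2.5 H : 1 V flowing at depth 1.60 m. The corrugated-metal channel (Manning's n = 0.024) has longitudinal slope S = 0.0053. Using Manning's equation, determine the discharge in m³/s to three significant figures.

15.9 m³/s

A = z·y² = 2.5×1.60² = 6.400 m²
P = 2y√(1+z²) = 2×1.60×√(1+2.5²) = 8.616 m
R = A/P = 6.400/8.616 = 0.7428 m
Q = (1/n)·A·R^(2/3)·S^(1/2) = (1/0.024) × 6.400 × 0.7428^(2/3) × 0.0053^(1/2) = 15.92 m³/s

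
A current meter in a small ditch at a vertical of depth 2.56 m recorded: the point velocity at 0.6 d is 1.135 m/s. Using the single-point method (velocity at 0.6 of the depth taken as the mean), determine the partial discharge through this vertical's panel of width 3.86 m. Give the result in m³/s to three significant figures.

11.2 m³/s

v̄ = v₀.₆ = 1.135 m/s
q = v̄ × d × w = 1.135 × 2.56 × 3.86 = 11.22 m³/s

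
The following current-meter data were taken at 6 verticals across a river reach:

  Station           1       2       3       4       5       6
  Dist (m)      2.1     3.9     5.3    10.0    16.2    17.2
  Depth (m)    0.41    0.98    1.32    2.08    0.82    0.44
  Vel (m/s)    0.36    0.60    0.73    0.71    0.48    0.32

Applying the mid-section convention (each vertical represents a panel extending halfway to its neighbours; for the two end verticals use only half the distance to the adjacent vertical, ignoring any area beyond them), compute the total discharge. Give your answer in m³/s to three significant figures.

13.5 m³/s

w_1 = (3.9 − 2.1)/2 = 0.9 m; q_1 = 0.36 × 0.41 × 0.9 = 0.1328 m³/s
w_2 = (5.3 − 2.1)/2 = 1.6 m; q_2 = 0.60 × 0.98 × 1.6 = 0.9408 m³/s
w_3 = (10.0 − 3.9)/2 = 3.05 m; q_3 = 0.73 × 1.32 × 3.05 = 2.939 m³/s
w_4 = (16.2 − 5.3)/2 = 5.45 m; q_4 = 0.71 × 2.08 × 5.45 = 8.049 m³/s
w_5 = (17.2 − 10.0)/2 = 3.6 m; q_5 = 0.48 × 0.82 × 3.6 = 1.417 m³/s
w_6 = (17.2 − 16.2)/2 = 0.5 m; q_6 = 0.32 × 0.44 × 0.5 = 0.07040 m³/s
Q = Σ qᵢ = 13.55 m³/s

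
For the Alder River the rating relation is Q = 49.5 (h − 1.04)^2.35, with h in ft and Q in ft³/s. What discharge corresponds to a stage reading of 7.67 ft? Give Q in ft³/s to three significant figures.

4220 ft³/s

Q = 49.5 × (7.67 − 1.04)^2.35 = 49.5 × 6.63^2.35 = 4219 ft³/s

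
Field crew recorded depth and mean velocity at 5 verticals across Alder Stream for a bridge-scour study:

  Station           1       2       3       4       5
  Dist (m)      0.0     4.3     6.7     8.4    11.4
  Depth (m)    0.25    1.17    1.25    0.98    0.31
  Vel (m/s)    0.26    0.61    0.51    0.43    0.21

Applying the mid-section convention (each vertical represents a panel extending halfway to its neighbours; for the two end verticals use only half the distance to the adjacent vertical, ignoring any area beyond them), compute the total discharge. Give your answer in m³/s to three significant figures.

w_1 = (4.3 − 0.0)/2 = 2.15 m; q_1 = 0.26 × 0.25 × 2.15 = 0.1398 m³/s
w_2 = (6.7 − 0.0)/2 = 3.35 m; q_2 = 0.61 × 1.17 × 3.35 = 2.391 m³/s
w_3 = (8.4 − 4.3)/2 = 2.05 m; q_3 = 0.51 × 1.25 × 2.05 = 1.307 m³/s
w_4 = (11.4 − 6.7)/2 = 2.35 m; q_4 = 0.43 × 0.98 × 2.35 = 0.9903 m³/s
w_5 = (11.4 − 8.4)/2 = 1.5 m; q_5 = 0.21 × 0.31 × 1.5 = 0.09765 m³/s
Q = Σ qᵢ = 4.925 m³/s

4.93 m³/s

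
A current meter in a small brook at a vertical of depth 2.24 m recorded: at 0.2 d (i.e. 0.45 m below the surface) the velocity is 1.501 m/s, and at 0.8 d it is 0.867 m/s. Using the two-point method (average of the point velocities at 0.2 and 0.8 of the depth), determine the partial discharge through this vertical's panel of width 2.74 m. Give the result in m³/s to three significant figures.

7.27 m³/s

v̄ = (1.501 + 0.867) / 2 = 1.184 m/s
q = v̄ × d × w = 1.184 × 2.24 × 2.74 = 7.267 m³/s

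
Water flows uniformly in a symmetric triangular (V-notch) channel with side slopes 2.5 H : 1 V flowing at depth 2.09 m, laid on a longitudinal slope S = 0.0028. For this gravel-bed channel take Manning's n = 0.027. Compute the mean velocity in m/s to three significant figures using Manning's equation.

A = z·y² = 2.5×2.09² = 10.92 m²
P = 2y√(1+z²) = 2×2.09×√(1+2.5²) = 11.25 m
R = A/P = 10.92/11.25 = 0.9703 m
Q = (1/n)·A·R^(2/3)·S^(1/2) = (1/0.027) × 10.92 × 0.9703^(2/3) × 0.0028^(1/2) = 20.98 m³/s
V = Q/A = 20.98/10.92 = 1.921 m/s

1.92 m/s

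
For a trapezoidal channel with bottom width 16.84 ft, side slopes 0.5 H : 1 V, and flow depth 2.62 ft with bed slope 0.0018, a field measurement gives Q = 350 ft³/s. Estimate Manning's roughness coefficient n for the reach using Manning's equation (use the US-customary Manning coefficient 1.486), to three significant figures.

A = (b + z·y)·y = (16.84 + 0.5×2.62)×2.62 = 47.55 ft²
P = b + 2y√(1+z²) = 16.84 + 2×2.62×√(1+0.5²) = 22.70 ft
R = A/P = 47.55/22.70 = 2.095 ft
n = (1.486/Q)·A·R^(2/3)·S^(1/2) = (1.486/350) × 47.55 × 1.637 × 0.04243 = 0.01402

0.0140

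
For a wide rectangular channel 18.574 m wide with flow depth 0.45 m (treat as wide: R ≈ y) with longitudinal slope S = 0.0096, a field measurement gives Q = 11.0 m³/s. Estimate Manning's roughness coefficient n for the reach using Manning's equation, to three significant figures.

0.0437

A = b·y = 18.574 × 0.45 = 8.358 m²
Wide channel: R ≈ y = 0.45 m
n = (1/Q)·A·R^(2/3)·S^(1/2) = (1/11.0) × 8.358 × 0.5872 × 0.09798 = 0.04372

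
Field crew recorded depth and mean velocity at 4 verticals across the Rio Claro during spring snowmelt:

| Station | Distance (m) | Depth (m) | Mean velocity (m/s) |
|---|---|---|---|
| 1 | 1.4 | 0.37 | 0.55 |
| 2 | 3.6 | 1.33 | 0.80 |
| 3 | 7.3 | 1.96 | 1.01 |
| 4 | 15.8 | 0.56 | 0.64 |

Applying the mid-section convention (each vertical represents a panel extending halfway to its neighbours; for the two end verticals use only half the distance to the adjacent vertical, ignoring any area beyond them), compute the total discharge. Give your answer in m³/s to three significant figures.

w_1 = (3.6 − 1.4)/2 = 1.1 m; q_1 = 0.55 × 0.37 × 1.1 = 0.2239 m³/s
w_2 = (7.3 − 1.4)/2 = 2.95 m; q_2 = 0.80 × 1.33 × 2.95 = 3.139 m³/s
w_3 = (15.8 − 3.6)/2 = 6.1 m; q_3 = 1.01 × 1.96 × 6.1 = 12.08 m³/s
w_4 = (15.8 − 7.3)/2 = 4.25 m; q_4 = 0.64 × 0.56 × 4.25 = 1.523 m³/s
Q = Σ qᵢ = 16.96 m³/s

17.0 m³/s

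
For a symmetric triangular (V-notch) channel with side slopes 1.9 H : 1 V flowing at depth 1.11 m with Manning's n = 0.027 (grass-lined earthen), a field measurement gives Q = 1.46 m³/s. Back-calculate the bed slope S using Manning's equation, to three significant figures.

A = z·y² = 1.9×1.11² = 2.341 m²
P = 2y√(1+z²) = 2×1.11×√(1+1.9²) = 4.767 m
R = A/P = 2.341/4.767 = 0.4911 m
S = (Q·n / (1·A·R^(2/3)))² = (1.46×0.027 / (1×2.341×0.6225))² = 0.0007318

0.000732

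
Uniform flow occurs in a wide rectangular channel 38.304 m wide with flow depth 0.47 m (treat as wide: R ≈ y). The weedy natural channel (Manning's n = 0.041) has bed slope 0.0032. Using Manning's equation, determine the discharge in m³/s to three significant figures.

A = b·y = 38.304 × 0.47 = 18.00 m²
Wide channel: R ≈ y = 0.47 m
Q = (1/n)·A·R^(2/3)·S^(1/2) = (1/0.041) × 18.00 × 0.4700^(2/3) × 0.0032^(1/2) = 15.02 m³/s

15.0 m³/s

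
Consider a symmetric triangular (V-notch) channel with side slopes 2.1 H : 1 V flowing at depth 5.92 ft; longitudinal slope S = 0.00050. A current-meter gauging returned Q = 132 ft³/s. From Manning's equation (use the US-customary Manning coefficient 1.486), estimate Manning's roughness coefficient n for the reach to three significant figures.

A = z·y² = 2.1×5.92² = 73.60 ft²
P = 2y√(1+z²) = 2×5.92×√(1+2.1²) = 27.54 ft
R = A/P = 73.60/27.54 = 2.672 ft
n = (1.486/Q)·A·R^(2/3)·S^(1/2) = (1.486/132) × 73.60 × 1.926 × 0.02236 = 0.03568

0.0357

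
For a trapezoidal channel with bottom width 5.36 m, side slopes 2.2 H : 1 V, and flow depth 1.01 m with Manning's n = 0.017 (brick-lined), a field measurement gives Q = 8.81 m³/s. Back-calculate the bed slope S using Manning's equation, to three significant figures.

0.000564

A = (b + z·y)·y = (5.36 + 2.2×1.01)×1.01 = 7.658 m²
P = b + 2y√(1+z²) = 5.36 + 2×1.01×√(1+2.2²) = 10.24 m
R = A/P = 7.658/10.24 = 0.7477 m
S = (Q·n / (1·A·R^(2/3)))² = (8.81×0.017 / (1×7.658×0.8238))² = 0.0005636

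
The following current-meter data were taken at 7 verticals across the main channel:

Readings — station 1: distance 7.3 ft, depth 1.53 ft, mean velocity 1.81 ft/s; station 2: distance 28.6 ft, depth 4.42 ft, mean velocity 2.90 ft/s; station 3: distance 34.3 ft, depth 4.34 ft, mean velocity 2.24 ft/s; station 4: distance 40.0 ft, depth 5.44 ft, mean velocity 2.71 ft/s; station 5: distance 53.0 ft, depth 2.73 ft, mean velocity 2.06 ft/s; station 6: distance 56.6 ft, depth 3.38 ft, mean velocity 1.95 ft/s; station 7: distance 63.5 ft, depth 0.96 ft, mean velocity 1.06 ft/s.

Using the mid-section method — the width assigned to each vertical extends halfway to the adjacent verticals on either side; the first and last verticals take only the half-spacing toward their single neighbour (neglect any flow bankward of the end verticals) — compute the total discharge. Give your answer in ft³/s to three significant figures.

w_1 = (28.6 − 7.3)/2 = 10.65 ft; q_1 = 1.81 × 1.53 × 10.65 = 29.49 ft³/s
w_2 = (34.3 − 7.3)/2 = 13.5 ft; q_2 = 2.90 × 4.42 × 13.5 = 173.0 ft³/s
w_3 = (40.0 − 28.6)/2 = 5.7 ft; q_3 = 2.24 × 4.34 × 5.7 = 55.41 ft³/s
w_4 = (53.0 − 34.3)/2 = 9.35 ft; q_4 = 2.71 × 5.44 × 9.35 = 137.8 ft³/s
w_5 = (56.6 − 40.0)/2 = 8.3 ft; q_5 = 2.06 × 2.73 × 8.3 = 46.68 ft³/s
w_6 = (63.5 − 53.0)/2 = 5.25 ft; q_6 = 1.95 × 3.38 × 5.25 = 34.60 ft³/s
w_7 = (63.5 − 56.6)/2 = 3.45 ft; q_7 = 1.06 × 0.96 × 3.45 = 3.511 ft³/s
Q = Σ qᵢ = 480.6 ft³/s

481 ft³/s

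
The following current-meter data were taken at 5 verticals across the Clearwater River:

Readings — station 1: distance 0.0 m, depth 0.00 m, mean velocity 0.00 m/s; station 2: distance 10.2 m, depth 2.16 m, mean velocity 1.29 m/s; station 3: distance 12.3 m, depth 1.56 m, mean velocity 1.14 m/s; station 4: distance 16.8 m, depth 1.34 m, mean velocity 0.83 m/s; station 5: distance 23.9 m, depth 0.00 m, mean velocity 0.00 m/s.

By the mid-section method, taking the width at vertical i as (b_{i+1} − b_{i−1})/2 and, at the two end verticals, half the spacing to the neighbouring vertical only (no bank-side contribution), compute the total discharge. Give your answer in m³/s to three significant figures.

29.5 m³/s

w_2 = (12.3 − 0.0)/2 = 6.15 m; q_2 = 1.29 × 2.16 × 6.15 = 17.14 m³/s
w_3 = (16.8 − 10.2)/2 = 3.3 m; q_3 = 1.14 × 1.56 × 3.3 = 5.869 m³/s
w_4 = (23.9 − 12.3)/2 = 5.8 m; q_4 = 0.83 × 1.34 × 5.8 = 6.451 m³/s
Stations 1, 5 contribute zero (depth or velocity is 0).
Q = Σ qᵢ = 29.46 m³/s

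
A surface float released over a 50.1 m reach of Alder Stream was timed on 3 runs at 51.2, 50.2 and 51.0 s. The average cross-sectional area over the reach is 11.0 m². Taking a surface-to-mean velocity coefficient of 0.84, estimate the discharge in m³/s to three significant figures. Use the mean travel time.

9.11 m³/s

t̄ = (51.2 + 50.2 + 51.0) / 3 = 50.8 s
v_surface = L / t̄ = 50.1 / 50.8 = 0.9862 m/s
v_mean = 0.84 × 0.9862 = 0.8284 m/s
Q = A × v_mean = 11.0 × 0.8284 = 9.113 m³/s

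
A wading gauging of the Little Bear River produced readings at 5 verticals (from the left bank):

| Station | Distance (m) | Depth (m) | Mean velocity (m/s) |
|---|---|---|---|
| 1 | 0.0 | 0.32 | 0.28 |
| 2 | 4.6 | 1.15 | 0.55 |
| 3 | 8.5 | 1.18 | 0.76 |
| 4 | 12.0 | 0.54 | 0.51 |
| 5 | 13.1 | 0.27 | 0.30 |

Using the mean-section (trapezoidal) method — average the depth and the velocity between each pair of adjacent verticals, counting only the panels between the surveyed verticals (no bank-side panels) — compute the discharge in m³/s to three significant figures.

Panel 1-2: Δb = 4.6 m, d̄ = (0.32+1.15)/2 = 0.735, v̄ = (0.28+0.55)/2 = 0.415 → q = 4.6×0.735×0.415 = 1.403 m³/s
Panel 2-3: Δb = 3.9 m, d̄ = (1.15+1.18)/2 = 1.165, v̄ = (0.55+0.76)/2 = 0.655 → q = 3.9×1.165×0.655 = 2.976 m³/s
Panel 3-4: Δb = 3.5 m, d̄ = (1.18+0.54)/2 = 0.86, v̄ = (0.76+0.51)/2 = 0.635 → q = 3.5×0.86×0.635 = 1.911 m³/s
Panel 4-5: Δb = 1.1 m, d̄ = (0.54+0.27)/2 = 0.405, v̄ = (0.51+0.30)/2 = 0.405 → q = 1.1×0.405×0.405 = 0.1804 m³/s
Q = Σ q = 6.471 m³/s

6.47 m³/s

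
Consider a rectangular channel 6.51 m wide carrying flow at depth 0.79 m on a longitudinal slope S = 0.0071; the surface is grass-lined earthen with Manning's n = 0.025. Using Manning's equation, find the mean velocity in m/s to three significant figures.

A = b·y = 6.51 × 0.79 = 5.143 m²
P = b + 2y = 6.51 + 2×0.79 = 8.090 m
R = A/P = 5.143/8.090 = 0.6357 m
Q = (1/n)·A·R^(2/3)·S^(1/2) = (1/0.025) × 5.143 × 0.6357^(2/3) × 0.0071^(1/2) = 12.82 m³/s
V = Q/A = 12.82/5.143 = 2.492 m/s

2.49 m/s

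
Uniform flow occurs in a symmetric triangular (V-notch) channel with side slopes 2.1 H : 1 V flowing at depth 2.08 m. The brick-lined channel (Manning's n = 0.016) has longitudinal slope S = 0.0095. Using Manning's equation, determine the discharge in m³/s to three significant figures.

53.1 m³/s

A = z·y² = 2.1×2.08² = 9.085 m²
P = 2y√(1+z²) = 2×2.08×√(1+2.1²) = 9.676 m
R = A/P = 9.085/9.676 = 0.9390 m
Q = (1/n)·A·R^(2/3)·S^(1/2) = (1/0.016) × 9.085 × 0.9390^(2/3) × 0.0095^(1/2) = 53.07 m³/s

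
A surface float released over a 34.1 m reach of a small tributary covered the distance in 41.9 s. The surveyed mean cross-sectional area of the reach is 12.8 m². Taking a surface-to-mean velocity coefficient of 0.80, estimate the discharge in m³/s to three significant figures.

v_surface = L / t̄ = 34.1 / 41.9 = 0.8138 m/s
v_mean = 0.80 × 0.8138 = 0.6511 m/s
Q = A × v_mean = 12.8 × 0.6511 = 8.334 m³/s

8.33 m³/s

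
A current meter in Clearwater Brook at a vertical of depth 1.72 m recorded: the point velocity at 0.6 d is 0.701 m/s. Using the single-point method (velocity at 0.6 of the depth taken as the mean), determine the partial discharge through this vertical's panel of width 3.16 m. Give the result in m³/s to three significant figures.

v̄ = v₀.₆ = 0.701 m/s
q = v̄ × d × w = 0.7010 × 1.72 × 3.16 = 3.810 m³/s

3.81 m³/s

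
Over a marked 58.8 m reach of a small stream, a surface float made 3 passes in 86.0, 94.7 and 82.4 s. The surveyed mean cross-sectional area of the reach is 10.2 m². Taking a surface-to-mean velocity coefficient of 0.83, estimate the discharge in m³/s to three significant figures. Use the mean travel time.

5.68 m³/s

t̄ = (86.0 + 94.7 + 82.4) / 3 = 87.7 s
v_surface = L / t̄ = 58.8 / 87.7 = 0.6705 m/s
v_mean = 0.83 × 0.6705 = 0.5565 m/s
Q = A × v_mean = 10.2 × 0.5565 = 5.676 m³/s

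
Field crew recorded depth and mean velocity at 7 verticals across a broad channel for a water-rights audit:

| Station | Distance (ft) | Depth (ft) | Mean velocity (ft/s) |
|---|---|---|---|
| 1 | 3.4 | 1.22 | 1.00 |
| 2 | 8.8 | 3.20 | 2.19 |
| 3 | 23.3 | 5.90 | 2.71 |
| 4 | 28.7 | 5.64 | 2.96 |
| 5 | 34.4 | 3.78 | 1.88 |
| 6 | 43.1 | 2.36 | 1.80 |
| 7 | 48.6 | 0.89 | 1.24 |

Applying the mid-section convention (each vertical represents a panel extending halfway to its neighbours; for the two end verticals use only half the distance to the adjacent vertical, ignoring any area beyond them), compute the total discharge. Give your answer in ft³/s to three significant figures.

w_1 = (8.8 − 3.4)/2 = 2.7 ft; q_1 = 1.00 × 1.22 × 2.7 = 3.294 ft³/s
w_2 = (23.3 − 3.4)/2 = 9.95 ft; q_2 = 2.19 × 3.20 × 9.95 = 69.73 ft³/s
w_3 = (28.7 − 8.8)/2 = 9.95 ft; q_3 = 2.71 × 5.90 × 9.95 = 159.1 ft³/s
w_4 = (34.4 − 23.3)/2 = 5.55 ft; q_4 = 2.96 × 5.64 × 5.55 = 92.65 ft³/s
w_5 = (43.1 − 28.7)/2 = 7.2 ft; q_5 = 1.88 × 3.78 × 7.2 = 51.17 ft³/s
w_6 = (48.6 − 34.4)/2 = 7.1 ft; q_6 = 1.80 × 2.36 × 7.1 = 30.16 ft³/s
w_7 = (48.6 − 43.1)/2 = 2.75 ft; q_7 = 1.24 × 0.89 × 2.75 = 3.035 ft³/s
Q = Σ qᵢ = 409.1 ft³/s

409 ft³/s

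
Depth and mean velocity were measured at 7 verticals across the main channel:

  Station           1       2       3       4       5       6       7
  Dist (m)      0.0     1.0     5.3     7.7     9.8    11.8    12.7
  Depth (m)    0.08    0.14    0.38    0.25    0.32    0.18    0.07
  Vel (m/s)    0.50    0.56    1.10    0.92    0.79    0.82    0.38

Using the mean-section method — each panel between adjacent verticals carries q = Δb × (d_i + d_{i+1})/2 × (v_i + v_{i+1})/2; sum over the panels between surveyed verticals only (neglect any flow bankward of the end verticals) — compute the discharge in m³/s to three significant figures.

2.73 m³/s

Panel 1-2: Δb = 1 m, d̄ = (0.08+0.14)/2 = 0.11, v̄ = (0.50+0.56)/2 = 0.53 → q = 1×0.11×0.53 = 0.05830 m³/s
Panel 2-3: Δb = 4.3 m, d̄ = (0.14+0.38)/2 = 0.26, v̄ = (0.56+1.10)/2 = 0.83 → q = 4.3×0.26×0.83 = 0.9279 m³/s
Panel 3-4: Δb = 2.4 m, d̄ = (0.38+0.25)/2 = 0.315, v̄ = (1.10+0.92)/2 = 1.01 → q = 2.4×0.315×1.01 = 0.7636 m³/s
Panel 4-5: Δb = 2.1 m, d̄ = (0.25+0.32)/2 = 0.285, v̄ = (0.92+0.79)/2 = 0.855 → q = 2.1×0.285×0.855 = 0.5117 m³/s
Panel 5-6: Δb = 2 m, d̄ = (0.32+0.18)/2 = 0.25, v̄ = (0.79+0.82)/2 = 0.805 → q = 2×0.25×0.805 = 0.4025 m³/s
Panel 6-7: Δb = 0.9 m, d̄ = (0.18+0.07)/2 = 0.125, v̄ = (0.82+0.38)/2 = 0.6 → q = 0.9×0.125×0.6 = 0.06750 m³/s
Q = Σ q = 2.732 m³/s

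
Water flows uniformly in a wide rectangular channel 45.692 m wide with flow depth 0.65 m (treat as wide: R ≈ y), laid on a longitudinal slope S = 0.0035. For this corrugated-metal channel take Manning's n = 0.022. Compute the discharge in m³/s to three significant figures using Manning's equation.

59.9 m³/s

A = b·y = 45.692 × 0.65 = 29.70 m²
Wide channel: R ≈ y = 0.65 m
Q = (1/n)·A·R^(2/3)·S^(1/2) = (1/0.022) × 29.70 × 0.6500^(2/3) × 0.0035^(1/2) = 59.93 m³/s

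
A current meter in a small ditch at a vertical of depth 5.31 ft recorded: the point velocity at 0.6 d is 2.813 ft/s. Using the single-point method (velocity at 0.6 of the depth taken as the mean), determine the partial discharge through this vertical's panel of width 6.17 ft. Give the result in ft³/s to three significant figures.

v̄ = v₀.₆ = 2.813 ft/s
q = v̄ × d × w = 2.813 × 5.31 × 6.17 = 92.16 ft³/s

92.2 ft³/s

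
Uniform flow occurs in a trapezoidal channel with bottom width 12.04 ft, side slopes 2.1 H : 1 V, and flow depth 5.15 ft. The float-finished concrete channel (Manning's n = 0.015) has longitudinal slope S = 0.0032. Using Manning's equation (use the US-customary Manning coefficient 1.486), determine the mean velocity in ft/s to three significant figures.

12.3 ft/s

A = (b + z·y)·y = (12.04 + 2.1×5.15)×5.15 = 117.7 ft²
P = b + 2y√(1+z²) = 12.04 + 2×5.15×√(1+2.1²) = 36.00 ft
R = A/P = 117.7/36.00 = 3.270 ft
Q = (1.486/n)·A·R^(2/3)·S^(1/2) = (1.486/0.015) × 117.7 × 3.270^(2/3) × 0.0032^(1/2) = 1453 ft³/s
V = Q/A = 1453/117.7 = 12.35 ft/s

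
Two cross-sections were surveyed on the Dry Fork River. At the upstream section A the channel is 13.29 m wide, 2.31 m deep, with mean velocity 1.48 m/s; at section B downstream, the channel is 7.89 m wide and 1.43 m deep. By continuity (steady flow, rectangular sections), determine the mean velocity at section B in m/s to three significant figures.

Q = A₁V₁ = (13.29×2.31) × 1.48 = 45.44 m³/s
A₂ = 7.89 × 1.43 = 11.28 m²
V₂ = Q/A₂ = 45.44/11.28 = 4.027 m/s

4.03 m/s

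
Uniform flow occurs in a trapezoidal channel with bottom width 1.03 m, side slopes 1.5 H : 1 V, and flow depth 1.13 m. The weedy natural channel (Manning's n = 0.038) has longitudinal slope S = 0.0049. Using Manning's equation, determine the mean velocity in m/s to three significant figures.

1.32 m/s

A = (b + z·y)·y = (1.03 + 1.5×1.13)×1.13 = 3.079 m²
P = b + 2y√(1+z²) = 1.03 + 2×1.13×√(1+1.5²) = 5.104 m
R = A/P = 3.079/5.104 = 0.6033 m
Q = (1/n)·A·R^(2/3)·S^(1/2) = (1/0.038) × 3.079 × 0.6033^(2/3) × 0.0049^(1/2) = 4.050 m³/s
V = Q/A = 4.050/3.079 = 1.315 m/s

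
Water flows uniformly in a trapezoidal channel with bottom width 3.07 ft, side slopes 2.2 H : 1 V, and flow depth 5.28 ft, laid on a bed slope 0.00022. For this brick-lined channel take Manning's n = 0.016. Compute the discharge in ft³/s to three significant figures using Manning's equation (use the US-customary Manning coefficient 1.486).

208 ft³/s

A = (b + z·y)·y = (3.07 + 2.2×5.28)×5.28 = 77.54 ft²
P = b + 2y√(1+z²) = 3.07 + 2×5.28×√(1+2.2²) = 28.59 ft
R = A/P = 77.54/28.59 = 2.712 ft
Q = (1.486/n)·A·R^(2/3)·S^(1/2) = (1.486/0.016) × 77.54 × 2.712^(2/3) × 0.00022^(1/2) = 207.7 ft³/s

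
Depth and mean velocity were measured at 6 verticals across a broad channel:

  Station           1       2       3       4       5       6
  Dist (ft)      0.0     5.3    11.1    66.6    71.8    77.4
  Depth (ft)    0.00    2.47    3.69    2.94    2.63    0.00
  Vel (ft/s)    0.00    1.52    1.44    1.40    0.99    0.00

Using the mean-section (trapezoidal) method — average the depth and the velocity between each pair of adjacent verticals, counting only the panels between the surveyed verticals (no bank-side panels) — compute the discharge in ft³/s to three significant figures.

Panel 1-2: Δb = 5.3 ft, d̄ = (0.00+2.47)/2 = 1.235, v̄ = (0.00+1.52)/2 = 0.76 → q = 5.3×1.235×0.76 = 4.975 ft³/s
Panel 2-3: Δb = 5.8 ft, d̄ = (2.47+3.69)/2 = 3.08, v̄ = (1.52+1.44)/2 = 1.48 → q = 5.8×3.08×1.48 = 26.44 ft³/s
Panel 3-4: Δb = 55.5 ft, d̄ = (3.69+2.94)/2 = 3.315, v̄ = (1.44+1.40)/2 = 1.42 → q = 55.5×3.315×1.42 = 261.3 ft³/s
Panel 4-5: Δb = 5.2 ft, d̄ = (2.94+2.63)/2 = 2.785, v̄ = (1.40+0.99)/2 = 1.195 → q = 5.2×2.785×1.195 = 17.31 ft³/s
Panel 5-6: Δb = 5.6 ft, d̄ = (2.63+0.00)/2 = 1.315, v̄ = (0.99+0.00)/2 = 0.495 → q = 5.6×1.315×0.495 = 3.645 ft³/s
Q = Σ q = 313.6 ft³/s

314 ft³/s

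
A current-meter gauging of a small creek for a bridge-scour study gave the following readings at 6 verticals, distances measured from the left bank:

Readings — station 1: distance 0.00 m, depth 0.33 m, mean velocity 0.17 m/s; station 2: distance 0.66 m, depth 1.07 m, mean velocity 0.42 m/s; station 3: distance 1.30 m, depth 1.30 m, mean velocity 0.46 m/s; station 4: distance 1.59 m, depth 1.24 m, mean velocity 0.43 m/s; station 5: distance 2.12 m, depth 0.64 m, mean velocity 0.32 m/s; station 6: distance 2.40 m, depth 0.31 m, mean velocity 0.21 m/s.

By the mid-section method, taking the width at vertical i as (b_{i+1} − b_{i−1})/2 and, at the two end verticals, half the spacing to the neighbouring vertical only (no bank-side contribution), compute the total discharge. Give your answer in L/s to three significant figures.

899 L/s

w_1 = (0.66 − 0.00)/2 = 0.33 m; q_1 = 0.17 × 0.33 × 0.33 = 0.01851 m³/s
w_2 = (1.30 − 0.00)/2 = 0.65 m; q_2 = 0.42 × 1.07 × 0.65 = 0.2921 m³/s
w_3 = (1.59 − 0.66)/2 = 0.465 m; q_3 = 0.46 × 1.30 × 0.465 = 0.2781 m³/s
w_4 = (2.12 − 1.30)/2 = 0.41 m; q_4 = 0.43 × 1.24 × 0.41 = 0.2186 m³/s
w_5 = (2.40 − 1.59)/2 = 0.405 m; q_5 = 0.32 × 0.64 × 0.405 = 0.08294 m³/s
w_6 = (2.40 − 2.12)/2 = 0.14 m; q_6 = 0.21 × 0.31 × 0.14 = 0.009114 m³/s
Q = Σ qᵢ = 0.8994 m³/s
= 0.8994 × 1000 = 899.4 L/s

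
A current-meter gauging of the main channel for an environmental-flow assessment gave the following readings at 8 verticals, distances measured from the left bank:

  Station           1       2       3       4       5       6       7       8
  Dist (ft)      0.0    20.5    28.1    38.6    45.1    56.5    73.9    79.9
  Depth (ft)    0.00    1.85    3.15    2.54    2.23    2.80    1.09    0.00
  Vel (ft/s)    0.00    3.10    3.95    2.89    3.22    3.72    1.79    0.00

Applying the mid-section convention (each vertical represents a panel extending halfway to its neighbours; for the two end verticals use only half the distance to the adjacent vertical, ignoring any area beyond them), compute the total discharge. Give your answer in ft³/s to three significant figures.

493 ft³/s

w_2 = (28.1 − 0.0)/2 = 14.05 ft; q_2 = 3.10 × 1.85 × 14.05 = 80.58 ft³/s
w_3 = (38.6 − 20.5)/2 = 9.05 ft; q_3 = 3.95 × 3.15 × 9.05 = 112.6 ft³/s
w_4 = (45.1 − 28.1)/2 = 8.5 ft; q_4 = 2.89 × 2.54 × 8.5 = 62.40 ft³/s
w_5 = (56.5 − 38.6)/2 = 8.95 ft; q_5 = 3.22 × 2.23 × 8.95 = 64.27 ft³/s
w_6 = (73.9 − 45.1)/2 = 14.4 ft; q_6 = 3.72 × 2.80 × 14.4 = 150.0 ft³/s
w_7 = (79.9 − 56.5)/2 = 11.7 ft; q_7 = 1.79 × 1.09 × 11.7 = 22.83 ft³/s
Stations 1, 8 contribute zero (depth or velocity is 0).
Q = Σ qᵢ = 492.7 ft³/s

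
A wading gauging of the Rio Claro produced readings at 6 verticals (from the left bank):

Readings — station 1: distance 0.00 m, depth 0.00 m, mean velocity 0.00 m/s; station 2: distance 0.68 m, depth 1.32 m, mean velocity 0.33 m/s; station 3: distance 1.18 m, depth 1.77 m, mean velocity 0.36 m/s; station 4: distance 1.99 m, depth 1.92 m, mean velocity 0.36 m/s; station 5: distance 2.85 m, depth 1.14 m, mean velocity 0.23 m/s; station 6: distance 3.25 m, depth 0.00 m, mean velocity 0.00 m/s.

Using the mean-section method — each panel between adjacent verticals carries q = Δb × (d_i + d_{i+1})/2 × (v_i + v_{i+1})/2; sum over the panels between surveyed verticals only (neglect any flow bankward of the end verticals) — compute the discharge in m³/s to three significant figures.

1.29 m³/s

Panel 1-2: Δb = 0.68 m, d̄ = (0.00+1.32)/2 = 0.66, v̄ = (0.00+0.33)/2 = 0.165 → q = 0.68×0.66×0.165 = 0.07405 m³/s
Panel 2-3: Δb = 0.5 m, d̄ = (1.32+1.77)/2 = 1.545, v̄ = (0.33+0.36)/2 = 0.345 → q = 0.5×1.545×0.345 = 0.2665 m³/s
Panel 3-4: Δb = 0.81 m, d̄ = (1.77+1.92)/2 = 1.845, v̄ = (0.36+0.36)/2 = 0.36 → q = 0.81×1.845×0.36 = 0.5380 m³/s
Panel 4-5: Δb = 0.86 m, d̄ = (1.92+1.14)/2 = 1.53, v̄ = (0.36+0.23)/2 = 0.295 → q = 0.86×1.53×0.295 = 0.3882 m³/s
Panel 5-6: Δb = 0.4 m, d̄ = (1.14+0.00)/2 = 0.57, v̄ = (0.23+0.00)/2 = 0.115 → q = 0.4×0.57×0.115 = 0.02622 m³/s
Q = Σ q = 1.293 m³/s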